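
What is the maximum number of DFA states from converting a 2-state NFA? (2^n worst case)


NFA has 2 states
Subset construction: each DFA state = subset of NFA states
Maximum subsets = 2^2
2^2 = 4

4


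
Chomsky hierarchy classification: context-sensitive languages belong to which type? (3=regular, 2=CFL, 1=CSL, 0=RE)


Chomsky hierarchy levels:
  Type 3: Regular (DFA/NFA/regex)
  Type 2: Context-free (PDA)
  Type 1: Context-sensitive
  Type 0: Recursively enumerable (TM)
'context-sensitive' corresponds to Type 1

1


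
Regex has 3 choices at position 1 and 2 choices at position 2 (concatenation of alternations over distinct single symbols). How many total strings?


First group: 3 alternatives
Second group: 2 alternatives
Concatenation: each choice from group 1 pairs with each from group 2
Total = 3 x 2 = 6

6


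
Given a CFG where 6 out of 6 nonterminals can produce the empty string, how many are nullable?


Nonterminals: {S, A, B, C, D, E}
A nonterminal is nullable if it can derive epsilon
Counting nullable nonterminals: 6
Total nullable = 6

6


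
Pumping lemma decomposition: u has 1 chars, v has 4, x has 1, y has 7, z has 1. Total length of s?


|s| = |u| + |v| + |x| + |y| + |z|
= 1 + 4 + 1 + 7 + 1
= 5 + 1 + 8
= 6 + 8
= 14

14


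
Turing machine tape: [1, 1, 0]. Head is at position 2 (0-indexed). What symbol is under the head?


Tape: [1, 1, 0]
Positions: 0 1 2
Values:    1 1 0
Head at position 2
tape[2] = 0

0


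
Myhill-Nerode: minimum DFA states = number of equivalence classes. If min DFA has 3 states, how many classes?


Myhill-Nerode theorem:
Number of equivalence classes = number of states in minimal DFA
Minimal DFA states = 3
Therefore equivalence classes = 3

3


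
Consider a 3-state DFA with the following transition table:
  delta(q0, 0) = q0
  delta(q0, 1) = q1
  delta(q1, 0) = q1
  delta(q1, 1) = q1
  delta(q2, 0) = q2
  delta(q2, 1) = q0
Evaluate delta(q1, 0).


Looking up transition function:
delta(q1, 0) in the table
Row: q1, Column: 0
Result: q1

q1


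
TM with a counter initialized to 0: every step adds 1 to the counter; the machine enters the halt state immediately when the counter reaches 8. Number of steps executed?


Counter starts at 0. Counting sequence:
  Step 1: counter = 1
  Step 2: counter = 2
  Step 3: counter = 3
  Step 4: counter = 4
  Step 5: counter = 5
  Step 6: counter = 6
  Step 7: counter = 7
  Step 8: counter = 8
Counter reached 8 -> halt
Total steps = 8

8


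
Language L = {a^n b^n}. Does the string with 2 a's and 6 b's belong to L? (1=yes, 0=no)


Language requires equal numbers of a's and b's
PDA pushes for each 'a', pops for each 'b'
Number of a's = 2
Number of b's = 6
2 != 6 -> Reject

0


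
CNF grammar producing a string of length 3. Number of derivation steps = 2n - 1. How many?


Chomsky Normal Form derivation:
String length n = 3
Each step either:
  - Splits a nonterminal into two (n-1 such steps)
  - Converts a nonterminal to terminal (n such steps)
Total = (n-1) + n = 2n - 1
= 2(3) - 1
= 6 - 1
= 5

5


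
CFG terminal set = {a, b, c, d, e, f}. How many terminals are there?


Terminal symbols: a, b, c, d, e, f
Counting each: a (#1), b (#2), c (#3), d (#4), e (#5), f (#6)
Total = 6

6


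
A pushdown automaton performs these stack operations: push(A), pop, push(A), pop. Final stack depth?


Tracing stack operations:
  push(A) -> stack = [A], depth=1
  pop -> removed A, stack = [], depth=0
  push(A) -> stack = [A], depth=1
  pop -> removed A, stack = [], depth=0
Final depth = 0

0


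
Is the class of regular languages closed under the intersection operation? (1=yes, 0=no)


Regular languages are closed under:
- Union (DFA product construction)
- Intersection (DFA product construction)
- Complement (swap accept/reject states)
- Concatenation (NFA construction)
- Kleene star (NFA construction)
intersection is in this list
Therefore: closed

1


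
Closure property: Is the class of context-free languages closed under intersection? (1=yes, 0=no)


CFL closure properties:
  Closed under: union, concatenation, Kleene star
  NOT closed under: intersection, complement
Operation 'intersection' is in not-closed list -> No (not closed)

0


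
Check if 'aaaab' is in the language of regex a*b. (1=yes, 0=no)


Pattern: a*b
String: 'aaaab'
Pattern requires: zero or more 'a's followed by exactly one 'b'
Found 4 leading 'a's
Remaining: 'b'
Remaining is exactly 'b' -> match
Result: 1

1


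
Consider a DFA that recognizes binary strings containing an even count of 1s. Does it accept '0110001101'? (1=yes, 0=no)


DFA has 2 states: q_even (start, accept=yes) and q_odd
Processing string '0110001101' character by character:
  Position 0: read '0', 1-count=0 -> q_even (no change)
  Position 1: read '1', 1-count=1 -> q_odd
  Position 2: read '1', 1-count=2 -> q_even
  Position 3: read '0', 1-count=2 -> q_even (no change)
  Position 4: read '0', 1-count=2 -> q_even (no change)
  Position 5: read '0', 1-count=2 -> q_even (no change)
  Position 6: read '1', 1-count=3 -> q_odd
  Position 7: read '1', 1-count=4 -> q_even
  Position 8: read '0', 1-count=4 -> q_even (no change)
  Position 9: read '1', 1-count=5 -> q_odd
Final state: q_odd, total 1s = 5 (odd); the DFA requires an even count -> reject

0


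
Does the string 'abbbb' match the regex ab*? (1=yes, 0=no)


Pattern: ab*
String: 'abbbb'
Pattern requires: exactly one 'a' followed by zero or more 'b's
First char is 'a' -> OK
Rest 'bbbb': all b's? Yes
Result: 1

1


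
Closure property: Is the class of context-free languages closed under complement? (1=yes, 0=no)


CFL closure properties:
  Closed under: union, concatenation, Kleene star
  NOT closed under: intersection, complement
Operation 'complement' is in not-closed list -> No (not closed)

0


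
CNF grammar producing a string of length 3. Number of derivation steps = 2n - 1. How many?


Chomsky Normal Form derivation:
String length n = 3
Each step either:
  - Splits a nonterminal into two (n-1 such steps)
  - Converts a nonterminal to terminal (n such steps)
Total = (n-1) + n = 2n - 1
= 2(3) - 1
= 6 - 1
= 5

5


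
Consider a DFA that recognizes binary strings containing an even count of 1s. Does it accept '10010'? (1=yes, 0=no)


DFA has 2 states: q_even (start, accept=yes) and q_odd
Processing string '10010' character by character:
  Position 0: read '1', 1-count=1 -> q_odd
  Position 1: read '0', 1-count=1 -> q_odd (no change)
  Position 2: read '0', 1-count=1 -> q_odd (no change)
  Position 3: read '1', 1-count=2 -> q_even
  Position 4: read '0', 1-count=2 -> q_even (no change)
Final state: q_even, total 1s = 2 (even); the DFA requires an even count -> accept

1


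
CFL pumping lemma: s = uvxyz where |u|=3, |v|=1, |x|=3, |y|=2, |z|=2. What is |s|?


|s| = |u| + |v| + |x| + |y| + |z|
= 3 + 1 + 3 + 2 + 2
= 4 + 3 + 4
= 7 + 4
= 11

11


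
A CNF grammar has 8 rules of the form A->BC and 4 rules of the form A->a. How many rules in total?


CNF allows two rule forms:
  A -> BC (binary): 8 rules
  A -> a (terminal): 4 rules
Total = 8 + 4 = 12

12


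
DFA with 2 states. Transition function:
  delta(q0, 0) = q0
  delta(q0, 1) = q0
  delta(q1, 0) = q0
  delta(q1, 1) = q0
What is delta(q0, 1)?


Looking up transition function:
delta(q0, 1) in the table
Row: q0, Column: 1
Result: q0

q0


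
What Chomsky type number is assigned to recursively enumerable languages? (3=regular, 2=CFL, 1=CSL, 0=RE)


Chomsky hierarchy levels:
  Type 3: Regular (DFA/NFA/regex)
  Type 2: Context-free (PDA)
  Type 1: Context-sensitive
  Type 0: Recursively enumerable (TM)
'recursively enumerable' corresponds to Type 0

0


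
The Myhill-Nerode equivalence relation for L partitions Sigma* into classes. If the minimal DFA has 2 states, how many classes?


Myhill-Nerode theorem:
Number of equivalence classes = number of states in minimal DFA
Minimal DFA states = 2
Therefore equivalence classes = 2

2


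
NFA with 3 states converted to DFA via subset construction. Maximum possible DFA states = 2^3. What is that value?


NFA has 3 states
Subset construction: each DFA state = subset of NFA states
Maximum subsets = 2^3
2^3 = 8

8


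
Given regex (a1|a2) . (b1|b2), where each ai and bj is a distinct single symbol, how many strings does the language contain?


First group: 2 alternatives
Second group: 2 alternatives
Concatenation: each choice from group 1 pairs with each from group 2
Total = 2 x 2 = 4

4


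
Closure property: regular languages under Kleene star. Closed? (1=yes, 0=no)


Regular languages are closed under:
- Union (DFA product construction)
- Intersection (DFA product construction)
- Complement (swap accept/reject states)
- Concatenation (NFA construction)
- Kleene star (NFA construction)
Kleene star is in this list
Therefore: closed

1


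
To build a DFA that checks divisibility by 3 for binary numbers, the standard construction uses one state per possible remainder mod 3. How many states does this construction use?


Divisibility by 3 is tracked via the remainder mod 3: 0, 1, ..., 2
The construction assigns one state to each remainder
Number of remainders = 3

3


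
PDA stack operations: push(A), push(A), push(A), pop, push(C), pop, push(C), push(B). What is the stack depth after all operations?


Tracing stack operations:
  push(A) -> stack = [A], depth=1
  push(A) -> stack = [A,A], depth=2
  push(A) -> stack = [A,A,A], depth=3
  pop -> removed A, stack = [A,A], depth=2
  push(C) -> stack = [A,A,C], depth=3
  pop -> removed C, stack = [A,A], depth=2
  push(C) -> stack = [A,A,C], depth=3
  push(B) -> stack = [A,A,C,B], depth=4
Final depth = 4

4


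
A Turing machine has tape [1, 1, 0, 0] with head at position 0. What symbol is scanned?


Tape: [1, 1, 0, 0]
Positions: 0 1 2 3
Values:    1 1 0 0
Head at position 0
tape[0] = 1

1


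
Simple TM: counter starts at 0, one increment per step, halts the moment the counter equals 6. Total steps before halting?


Counter starts at 0. Counting sequence:
  Step 1: counter = 1
  Step 2: counter = 2
  Step 3: counter = 3
  Step 4: counter = 4
  Step 5: counter = 5
  Step 6: counter = 6
Counter reached 6 -> halt
Total steps = 6

6


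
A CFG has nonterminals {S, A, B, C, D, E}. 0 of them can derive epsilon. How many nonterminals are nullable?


Nonterminals: {S, A, B, C, D, E}
A nonterminal is nullable if it can derive epsilon
Counting nullable nonterminals: 0
Total nullable = 0

0


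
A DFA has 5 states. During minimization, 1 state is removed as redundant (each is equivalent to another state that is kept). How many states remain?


Original DFA: 5 states
Redundant states removed: 1
Minimized states = original - removed
= 5 - 1
= 4

4


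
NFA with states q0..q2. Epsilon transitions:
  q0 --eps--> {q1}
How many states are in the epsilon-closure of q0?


Starting from q0
Initialize closure = {q0}
Follow epsilon from q0 -> add q1
Final closure: {q0, q1}
Size = 2

2


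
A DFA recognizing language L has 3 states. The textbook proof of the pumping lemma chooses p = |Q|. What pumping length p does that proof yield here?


Pumping lemma for regular languages (standard proof):
Take p = |Q|, the number of DFA states.
Any string of length >= |Q| passes through |Q|+1 states while reading its first |Q| symbols,
so by pigeonhole some state repeats, giving the loop that can be pumped.
Here |Q| = 3
Therefore the proof uses p = 3

3


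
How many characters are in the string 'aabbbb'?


String: 'aabbbb'
Counting characters:
  'a' appears 2 time(s)
  'b' appears 4 time(s)
Total length = 2 + 4 = 6

6


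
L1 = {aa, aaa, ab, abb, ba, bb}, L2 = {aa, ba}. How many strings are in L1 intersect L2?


L1 = {aa, aaa, ab, abb, ba, bb}
L2 = {aa, ba}
Checking each string in L1 against L2:
  'aa': in L2? Yes
  'aaa': in L2? No
  'ab': in L2? No
  'abb': in L2? No
  'ba': in L2? Yes
  'bb': in L2? No
Intersection = {aa, ba}
|L1 ∩ L2| = 2

2


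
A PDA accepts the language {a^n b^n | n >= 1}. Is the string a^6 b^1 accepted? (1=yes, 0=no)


Language requires equal numbers of a's and b's
PDA pushes for each 'a', pops for each 'b'
Number of a's = 6
Number of b's = 1
6 != 1 -> Reject

0


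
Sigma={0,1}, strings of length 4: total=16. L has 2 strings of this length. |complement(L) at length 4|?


Alphabet: {0,1}
String length: 4
Total strings of length 4 = 2^4 = 16
Strings in L = 2
Complement = total - |L|
= 16 - 2
= 14

14


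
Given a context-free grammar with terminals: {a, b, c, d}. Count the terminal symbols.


Terminal symbols: a, b, c, d
Counting each: a (#1), b (#2), c (#3), d (#4)
Total = 4

4


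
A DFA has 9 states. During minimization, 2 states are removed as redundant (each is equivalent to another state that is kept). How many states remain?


Original DFA: 9 states
Redundant states removed: 2
Minimized states = original - removed
= 9 - 2
= 7

7


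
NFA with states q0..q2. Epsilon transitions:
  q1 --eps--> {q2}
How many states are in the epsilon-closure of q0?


Starting from q0
Initialize closure = {q0}
q0 has no outgoing epsilon transitions -> nothing to add
Final closure: {q0}
Size = 1

1


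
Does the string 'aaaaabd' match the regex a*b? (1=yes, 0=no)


Pattern: a*b
String: 'aaaaabd'
Pattern requires: zero or more 'a's followed by exactly one 'b'
Found 5 leading 'a's
Remaining: 'bd'
Remaining is not 'b' -> no match
Result: 0

0


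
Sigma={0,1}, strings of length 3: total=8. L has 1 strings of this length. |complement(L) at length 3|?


Alphabet: {0,1}
String length: 3
Total strings of length 3 = 2^3 = 8
Strings in L = 1
Complement = total - |L|
= 8 - 1
= 7

7


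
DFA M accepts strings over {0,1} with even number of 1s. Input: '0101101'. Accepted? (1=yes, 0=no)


DFA has 2 states: q_even (start, accept=yes) and q_odd
Processing string '0101101' character by character:
  Position 0: read '0', 1-count=0 -> q_even (no change)
  Position 1: read '1', 1-count=1 -> q_odd
  Position 2: read '0', 1-count=1 -> q_odd (no change)
  Position 3: read '1', 1-count=2 -> q_even
  Position 4: read '1', 1-count=3 -> q_odd
  Position 5: read '0', 1-count=3 -> q_odd (no change)
  Position 6: read '1', 1-count=4 -> q_even
Final state: q_even, total 1s = 4 (even); the DFA requires an even count -> accept

1


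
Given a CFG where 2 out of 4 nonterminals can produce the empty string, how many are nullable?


Nonterminals: {S, A, B, C}
A nonterminal is nullable if it can derive epsilon
Counting nullable nonterminals: 2
Total nullable = 2

2


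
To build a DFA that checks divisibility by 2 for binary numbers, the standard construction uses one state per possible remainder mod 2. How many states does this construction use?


Divisibility by 2 is tracked via the remainder mod 2: 0, 1, ..., 1
The construction assigns one state to each remainder
Number of remainders = 2

2


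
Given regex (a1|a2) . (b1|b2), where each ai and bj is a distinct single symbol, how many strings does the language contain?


First group: 2 alternatives
Second group: 2 alternatives
Concatenation: each choice from group 1 pairs with each from group 2
Total = 2 x 2 = 4

4


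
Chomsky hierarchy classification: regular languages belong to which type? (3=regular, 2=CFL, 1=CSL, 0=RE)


Chomsky hierarchy levels:
  Type 3: Regular (DFA/NFA/regex)
  Type 2: Context-free (PDA)
  Type 1: Context-sensitive
  Type 0: Recursively enumerable (TM)
'regular' corresponds to Type 3

3


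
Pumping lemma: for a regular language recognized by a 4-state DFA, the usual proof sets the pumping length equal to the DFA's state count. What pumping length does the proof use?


Pumping lemma for regular languages (standard proof):
Take p = |Q|, the number of DFA states.
Any string of length >= |Q| passes through |Q|+1 states while reading its first |Q| symbols,
so by pigeonhole some state repeats, giving the loop that can be pumped.
Here |Q| = 4
Therefore the proof uses p = 4

4


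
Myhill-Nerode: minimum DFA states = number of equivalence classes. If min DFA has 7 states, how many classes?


Myhill-Nerode theorem:
Number of equivalence classes = number of states in minimal DFA
Minimal DFA states = 7
Therefore equivalence classes = 7

7


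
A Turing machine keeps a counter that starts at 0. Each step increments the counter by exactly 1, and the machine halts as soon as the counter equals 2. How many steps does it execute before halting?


Counter starts at 0. Counting sequence:
  Step 1: counter = 1
  Step 2: counter = 2
Counter reached 2 -> halt
Total steps = 2

2


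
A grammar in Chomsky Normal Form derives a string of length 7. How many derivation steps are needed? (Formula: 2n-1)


Chomsky Normal Form derivation:
String length n = 7
Each step either:
  - Splits a nonterminal into two (n-1 such steps)
  - Converts a nonterminal to terminal (n such steps)
Total = (n-1) + n = 2n - 1
= 2(7) - 1
= 14 - 1
= 13

13


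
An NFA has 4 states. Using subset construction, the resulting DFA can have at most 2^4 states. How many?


NFA has 4 states
Subset construction: each DFA state = subset of NFA states
Maximum subsets = 2^4
2^4 = 16

16


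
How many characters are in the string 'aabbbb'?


String: 'aabbbb'
Counting characters:
  'a' appears 2 time(s)
  'b' appears 4 time(s)
Total length = 2 + 4 = 6

6


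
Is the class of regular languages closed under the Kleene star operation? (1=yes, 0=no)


Regular languages are closed under:
- Union (DFA product construction)
- Intersection (DFA product construction)
- Complement (swap accept/reject states)
- Concatenation (NFA construction)
- Kleene star (NFA construction)
Kleene star is in this list
Therefore: closed

1


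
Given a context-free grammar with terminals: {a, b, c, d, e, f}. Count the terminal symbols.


Terminal symbols: a, b, c, d, e, f
Counting each: a (#1), b (#2), c (#3), d (#4), e (#5), f (#6)
Total = 6

6


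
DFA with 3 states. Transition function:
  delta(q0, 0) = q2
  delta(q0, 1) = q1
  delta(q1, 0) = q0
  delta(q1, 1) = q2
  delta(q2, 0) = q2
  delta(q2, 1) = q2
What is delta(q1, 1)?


Looking up transition function:
delta(q1, 1) in the table
Row: q1, Column: 1
Result: q2

q2


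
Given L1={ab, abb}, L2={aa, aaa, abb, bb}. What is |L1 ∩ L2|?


L1 = {ab, abb}
L2 = {aa, aaa, abb, bb}
Checking each string in L1 against L2:
  'ab': in L2? No
  'abb': in L2? Yes
Intersection = {abb}
|L1 ∩ L2| = 1

1


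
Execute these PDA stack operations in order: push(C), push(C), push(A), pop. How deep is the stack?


Tracing stack operations:
  push(C) -> stack = [C], depth=1
  push(C) -> stack = [C,C], depth=2
  push(A) -> stack = [C,C,A], depth=3
  pop -> removed A, stack = [C,C], depth=2
Final depth = 2

2


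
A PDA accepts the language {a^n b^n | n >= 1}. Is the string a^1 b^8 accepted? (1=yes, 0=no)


Language requires equal numbers of a's and b's
PDA pushes for each 'a', pops for each 'b'
Number of a's = 1
Number of b's = 8
1 != 8 -> Reject

0


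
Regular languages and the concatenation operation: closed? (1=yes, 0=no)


Regular languages are closed under all standard operations:
- Union: Yes (product construction)
- Intersection: Yes (product construction)
- Complement: Yes (swap accept/reject)
- Concatenation: Yes (NFA construction)
Operation: concatenation -> Closed

1


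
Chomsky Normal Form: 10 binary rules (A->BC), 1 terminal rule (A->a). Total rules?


CNF allows two rule forms:
  A -> BC (binary): 10 rules
  A -> a (terminal): 1 rule
Total = 10 + 1 = 11

11


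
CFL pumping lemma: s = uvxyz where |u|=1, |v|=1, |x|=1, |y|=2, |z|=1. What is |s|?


|s| = |u| + |v| + |x| + |y| + |z|
= 1 + 1 + 1 + 2 + 1
= 2 + 1 + 3
= 3 + 3
= 6

6


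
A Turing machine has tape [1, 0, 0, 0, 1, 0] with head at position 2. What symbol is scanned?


Tape: [1, 0, 0, 0, 1, 0]
Positions: 0 1 2 3 4 5
Values:    1 0 0 0 1 0
Head at position 2
tape[2] = 0

0


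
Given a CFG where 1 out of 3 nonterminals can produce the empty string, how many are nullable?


Nonterminals: {S, A, B}
A nonterminal is nullable if it can derive epsilon
Counting nullable nonterminals: 1
Total nullable = 1

1


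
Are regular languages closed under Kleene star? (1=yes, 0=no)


Regular languages are closed under:
- Union (DFA product construction)
- Intersection (DFA product construction)
- Complement (swap accept/reject states)
- Concatenation (NFA construction)
- Kleene star (NFA construction)
Kleene star is in this list
Therefore: closed

1


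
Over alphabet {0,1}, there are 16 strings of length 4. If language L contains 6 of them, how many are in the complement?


Alphabet: {0,1}
String length: 4
Total strings of length 4 = 2^4 = 16
Strings in L = 6
Complement = total - |L|
= 16 - 6
= 10

10


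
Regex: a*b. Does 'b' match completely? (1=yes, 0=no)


Pattern: a*b
String: 'b'
Pattern requires: zero or more 'a's followed by exactly one 'b'
Found 0 leading 'a's
Remaining: 'b'
Remaining is exactly 'b' -> match
Result: 1

1


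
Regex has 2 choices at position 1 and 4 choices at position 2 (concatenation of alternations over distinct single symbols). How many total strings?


First group: 2 alternatives
Second group: 4 alternatives
Concatenation: each choice from group 1 pairs with each from group 2
Total = 2 x 4 = 8

8


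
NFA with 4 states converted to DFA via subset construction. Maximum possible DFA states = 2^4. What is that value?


NFA has 4 states
Subset construction: each DFA state = subset of NFA states
Maximum subsets = 2^4
2^4 = 16

16


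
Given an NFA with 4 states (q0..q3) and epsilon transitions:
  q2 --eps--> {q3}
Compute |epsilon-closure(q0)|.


Starting from q0
Initialize closure = {q0}
q0 has no outgoing epsilon transitions -> nothing to add
Final closure: {q0}
Size = 1

1


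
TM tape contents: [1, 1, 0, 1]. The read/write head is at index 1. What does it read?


Tape: [1, 1, 0, 1]
Positions: 0 1 2 3
Values:    1 1 0 1
Head at position 1
tape[1] = 1

1


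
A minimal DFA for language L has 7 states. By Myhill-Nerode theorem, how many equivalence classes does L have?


Myhill-Nerode theorem:
Number of equivalence classes = number of states in minimal DFA
Minimal DFA states = 7
Therefore equivalence classes = 7

7


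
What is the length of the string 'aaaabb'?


String: 'aaaabb'
Counting characters:
  'a' appears 4 time(s)
  'b' appears 2 time(s)
Total length = 4 + 2 = 6

6


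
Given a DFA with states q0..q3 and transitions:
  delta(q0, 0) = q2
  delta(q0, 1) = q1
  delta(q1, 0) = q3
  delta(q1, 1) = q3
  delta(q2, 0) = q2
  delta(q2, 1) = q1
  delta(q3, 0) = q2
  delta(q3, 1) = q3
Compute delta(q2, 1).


Looking up transition function:
delta(q2, 1) in the table
Row: q2, Column: 1
Result: q1

q1


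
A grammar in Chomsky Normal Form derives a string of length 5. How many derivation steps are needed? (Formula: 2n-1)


Chomsky Normal Form derivation:
String length n = 5
Each step either:
  - Splits a nonterminal into two (n-1 such steps)
  - Converts a nonterminal to terminal (n such steps)
Total = (n-1) + n = 2n - 1
= 2(5) - 1
= 10 - 1
= 9

9


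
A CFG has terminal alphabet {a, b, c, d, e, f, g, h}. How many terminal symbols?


Terminal symbols: a, b, c, d, e, f, g, h
Counting each: a (#1), b (#2), c (#3), d (#4), e (#5), f (#6), g (#7), h (#8)
Total = 8

8


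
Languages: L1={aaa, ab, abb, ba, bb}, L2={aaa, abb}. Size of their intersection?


L1 = {aaa, ab, abb, ba, bb}
L2 = {aaa, abb}
Checking each string in L1 against L2:
  'aaa': in L2? Yes
  'ab': in L2? No
  'abb': in L2? Yes
  'ba': in L2? No
  'bb': in L2? No
Intersection = {aaa, abb}
|L1 ∩ L2| = 2

2


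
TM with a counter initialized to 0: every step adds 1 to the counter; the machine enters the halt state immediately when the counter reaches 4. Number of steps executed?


Counter starts at 0. Counting sequence:
  Step 1: counter = 1
  Step 2: counter = 2
  Step 3: counter = 3
  Step 4: counter = 4
Counter reached 4 -> halt
Total steps = 4

4


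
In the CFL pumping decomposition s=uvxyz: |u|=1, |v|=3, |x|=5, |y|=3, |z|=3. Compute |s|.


|s| = |u| + |v| + |x| + |y| + |z|
= 1 + 3 + 5 + 3 + 3
= 4 + 5 + 6
= 9 + 6
= 15

15


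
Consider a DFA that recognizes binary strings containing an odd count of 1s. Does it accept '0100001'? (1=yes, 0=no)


DFA has 2 states: q_even (start, accept=no) and q_odd
Processing string '0100001' character by character:
  Position 0: read '0', 1-count=0 -> q_even (no change)
  Position 1: read '1', 1-count=1 -> q_odd
  Position 2: read '0', 1-count=1 -> q_odd (no change)
  Position 3: read '0', 1-count=1 -> q_odd (no change)
  Position 4: read '0', 1-count=1 -> q_odd (no change)
  Position 5: read '0', 1-count=1 -> q_odd (no change)
  Position 6: read '1', 1-count=2 -> q_even
Final state: q_even, total 1s = 2 (even); the DFA requires an odd count -> reject

0


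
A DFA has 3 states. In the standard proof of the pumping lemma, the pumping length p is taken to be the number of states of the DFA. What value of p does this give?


Pumping lemma for regular languages (standard proof):
Take p = |Q|, the number of DFA states.
Any string of length >= |Q| passes through |Q|+1 states while reading its first |Q| symbols,
so by pigeonhole some state repeats, giving the loop that can be pumped.
Here |Q| = 3
Therefore the proof uses p = 3

3


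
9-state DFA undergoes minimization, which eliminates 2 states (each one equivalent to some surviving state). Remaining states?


Original DFA: 9 states
Redundant states removed: 2
Minimized states = original - removed
= 9 - 2
= 7

7


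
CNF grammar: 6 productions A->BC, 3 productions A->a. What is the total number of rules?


CNF allows two rule forms:
  A -> BC (binary): 6 rules
  A -> a (terminal): 3 rules
Total = 6 + 3 = 9

9


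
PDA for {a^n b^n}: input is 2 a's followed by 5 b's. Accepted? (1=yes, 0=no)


Language requires equal numbers of a's and b's
PDA pushes for each 'a', pops for each 'b'
Number of a's = 2
Number of b's = 5
2 != 5 -> Reject

0


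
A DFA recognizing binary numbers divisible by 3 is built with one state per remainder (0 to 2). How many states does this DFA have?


Divisibility by 3 is tracked via the remainder mod 3: 0, 1, ..., 2
The construction assigns one state to each remainder
Number of remainders = 3

3


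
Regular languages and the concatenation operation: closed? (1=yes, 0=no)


Regular languages are closed under all standard operations:
- Union: Yes (product construction)
- Intersection: Yes (product construction)
- Complement: Yes (swap accept/reject)
- Concatenation: Yes (NFA construction)
Operation: concatenation -> Closed

1


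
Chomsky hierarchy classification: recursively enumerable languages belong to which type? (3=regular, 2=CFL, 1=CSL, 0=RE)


Chomsky hierarchy levels:
  Type 3: Regular (DFA/NFA/regex)
  Type 2: Context-free (PDA)
  Type 1: Context-sensitive
  Type 0: Recursively enumerable (TM)
'recursively enumerable' corresponds to Type 0

0


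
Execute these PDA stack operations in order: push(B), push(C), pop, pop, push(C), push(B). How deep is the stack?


Tracing stack operations:
  push(B) -> stack = [B], depth=1
  push(C) -> stack = [B,C], depth=2
  pop -> removed C, stack = [B], depth=1
  pop -> removed B, stack = [], depth=0
  push(C) -> stack = [C], depth=1
  push(B) -> stack = [C,B], depth=2
Final depth = 2

2


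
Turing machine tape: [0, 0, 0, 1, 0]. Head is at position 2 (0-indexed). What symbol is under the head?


Tape: [0, 0, 0, 1, 0]
Positions: 0 1 2 3 4
Values:    0 0 0 1 0
Head at position 2
tape[2] = 0

0


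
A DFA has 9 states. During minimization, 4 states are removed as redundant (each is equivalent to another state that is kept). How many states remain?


Original DFA: 9 states
Redundant states removed: 4
Minimized states = original - removed
= 9 - 4
= 5

5


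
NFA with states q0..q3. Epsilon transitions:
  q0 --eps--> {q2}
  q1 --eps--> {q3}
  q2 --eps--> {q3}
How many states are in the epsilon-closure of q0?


Starting from q0
Initialize closure = {q0}
Follow epsilon from q0 -> add q2
Follow epsilon from q2 -> add q3
Final closure: {q0, q2, q3}
Size = 3

3


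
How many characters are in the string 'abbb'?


String: 'abbb'
Counting characters:
  'a' appears 1 time(s)
  'b' appears 3 time(s)
Total length = 1 + 3 = 4

4


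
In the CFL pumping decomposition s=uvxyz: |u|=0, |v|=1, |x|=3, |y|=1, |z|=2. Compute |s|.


|s| = |u| + |v| + |x| + |y| + |z|
= 0 + 1 + 3 + 1 + 2
= 1 + 3 + 3
= 4 + 3
= 7

7


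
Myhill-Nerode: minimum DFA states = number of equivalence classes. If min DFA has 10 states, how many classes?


Myhill-Nerode theorem:
Number of equivalence classes = number of states in minimal DFA
Minimal DFA states = 10
Therefore equivalence classes = 10

10


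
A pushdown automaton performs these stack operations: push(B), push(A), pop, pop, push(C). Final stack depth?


Tracing stack operations:
  push(B) -> stack = [B], depth=1
  push(A) -> stack = [B,A], depth=2
  pop -> removed A, stack = [B], depth=1
  pop -> removed B, stack = [], depth=0
  push(C) -> stack = [C], depth=1
Final depth = 1

1


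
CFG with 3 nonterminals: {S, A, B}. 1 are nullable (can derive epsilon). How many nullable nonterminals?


Nonterminals: {S, A, B}
A nonterminal is nullable if it can derive epsilon
Counting nullable nonterminals: 1
Total nullable = 1

1


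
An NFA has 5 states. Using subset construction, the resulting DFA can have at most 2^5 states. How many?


NFA has 5 states
Subset construction: each DFA state = subset of NFA states
Maximum subsets = 2^5
2^5 = 32

32


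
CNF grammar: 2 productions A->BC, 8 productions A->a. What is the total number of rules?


CNF allows two rule forms:
  A -> BC (binary): 2 rules
  A -> a (terminal): 8 rules
Total = 2 + 8 = 10

10


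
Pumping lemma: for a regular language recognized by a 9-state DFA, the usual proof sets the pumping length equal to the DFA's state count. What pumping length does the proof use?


Pumping lemma for regular languages (standard proof):
Take p = |Q|, the number of DFA states.
Any string of length >= |Q| passes through |Q|+1 states while reading its first |Q| symbols,
so by pigeonhole some state repeats, giving the loop that can be pumped.
Here |Q| = 9
Therefore the proof uses p = 9

9


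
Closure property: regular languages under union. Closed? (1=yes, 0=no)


Regular languages are closed under:
- Union (DFA product construction)
- Intersection (DFA product construction)
- Complement (swap accept/reject states)
- Concatenation (NFA construction)
- Kleene star (NFA construction)
union is in this list
Therefore: closed

1


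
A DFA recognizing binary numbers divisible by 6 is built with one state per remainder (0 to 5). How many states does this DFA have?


Divisibility by 6 is tracked via the remainder mod 6: 0, 1, ..., 5
The construction assigns one state to each remainder
Number of remainders = 6

6


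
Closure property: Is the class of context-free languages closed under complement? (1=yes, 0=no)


CFL closure properties:
  Closed under: union, concatenation, Kleene star
  NOT closed under: intersection, complement
Operation 'complement' is in not-closed list -> No (not closed)

0


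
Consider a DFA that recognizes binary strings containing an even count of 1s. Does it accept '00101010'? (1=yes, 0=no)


DFA has 2 states: q_even (start, accept=yes) and q_odd
Processing string '00101010' character by character:
  Position 0: read '0', 1-count=0 -> q_even (no change)
  Position 1: read '0', 1-count=0 -> q_even (no change)
  Position 2: read '1', 1-count=1 -> q_odd
  Position 3: read '0', 1-count=1 -> q_odd (no change)
  Position 4: read '1', 1-count=2 -> q_even
  Position 5: read '0', 1-count=2 -> q_even (no change)
  Position 6: read '1', 1-count=3 -> q_odd
  Position 7: read '0', 1-count=3 -> q_odd (no change)
Final state: q_odd, total 1s = 3 (odd); the DFA requires an even count -> reject

0


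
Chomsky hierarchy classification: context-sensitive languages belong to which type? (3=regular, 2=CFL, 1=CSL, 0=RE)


Chomsky hierarchy levels:
  Type 3: Regular (DFA/NFA/regex)
  Type 2: Context-free (PDA)
  Type 1: Context-sensitive
  Type 0: Recursively enumerable (TM)
'context-sensitive' corresponds to Type 1

1


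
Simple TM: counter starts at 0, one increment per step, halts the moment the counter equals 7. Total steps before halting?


Counter starts at 0. Counting sequence:
  Step 1: counter = 1
  Step 2: counter = 2
  Step 3: counter = 3
  Step 4: counter = 4
  Step 5: counter = 5
  Step 6: counter = 6
  Step 7: counter = 7
Counter reached 7 -> halt
Total steps = 7

7


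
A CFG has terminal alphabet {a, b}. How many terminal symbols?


Terminal symbols: a, b
Counting each: a (#1), b (#2)
Total = 2

2


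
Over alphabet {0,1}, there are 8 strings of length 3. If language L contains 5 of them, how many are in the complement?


Alphabet: {0,1}
String length: 3
Total strings of length 3 = 2^3 = 8
Strings in L = 5
Complement = total - |L|
= 8 - 5
= 3

3


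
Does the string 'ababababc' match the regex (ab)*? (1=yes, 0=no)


Pattern: (ab)*
String: 'ababababc'
Pattern requires: zero or more repetitions of 'ab'
Length 9 is odd -> cannot be (ab)* -> no match
Result: 0

0


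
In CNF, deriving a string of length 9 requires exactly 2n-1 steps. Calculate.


Chomsky Normal Form derivation:
String length n = 9
Each step either:
  - Splits a nonterminal into two (n-1 such steps)
  - Converts a nonterminal to terminal (n such steps)
Total = (n-1) + n = 2n - 1
= 2(9) - 1
= 18 - 1
= 17

17


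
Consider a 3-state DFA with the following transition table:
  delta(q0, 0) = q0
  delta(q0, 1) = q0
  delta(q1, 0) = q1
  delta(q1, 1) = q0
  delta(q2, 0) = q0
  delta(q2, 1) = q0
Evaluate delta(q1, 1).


Looking up transition function:
delta(q1, 1) in the table
Row: q1, Column: 1
Result: q0

q0


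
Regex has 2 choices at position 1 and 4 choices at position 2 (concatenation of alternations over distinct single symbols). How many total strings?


First group: 2 alternatives
Second group: 4 alternatives
Concatenation: each choice from group 1 pairs with each from group 2
Total = 2 x 4 = 8

8


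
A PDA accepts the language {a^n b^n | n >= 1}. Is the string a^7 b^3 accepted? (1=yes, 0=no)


Language requires equal numbers of a's and b's
PDA pushes for each 'a', pops for each 'b'
Number of a's = 7
Number of b's = 3
7 != 3 -> Reject

0


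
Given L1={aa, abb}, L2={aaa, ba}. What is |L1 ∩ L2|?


L1 = {aa, abb}
L2 = {aaa, ba}
Checking each string in L1 against L2:
  'aa': in L2? No
  'abb': in L2? No
Intersection = {}
|L1 ∩ L2| = 0

0


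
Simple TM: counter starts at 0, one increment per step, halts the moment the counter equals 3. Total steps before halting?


Counter starts at 0. Counting sequence:
  Step 1: counter = 1
  Step 2: counter = 2
  Step 3: counter = 3
Counter reached 3 -> halt
Total steps = 3

3


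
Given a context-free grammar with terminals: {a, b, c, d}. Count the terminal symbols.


Terminal symbols: a, b, c, d
Counting each: a (#1), b (#2), c (#3), d (#4)
Total = 4

4


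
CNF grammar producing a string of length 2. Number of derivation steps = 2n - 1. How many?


Chomsky Normal Form derivation:
String length n = 2
Each step either:
  - Splits a nonterminal into two (n-1 such steps)
  - Converts a nonterminal to terminal (n such steps)
Total = (n-1) + n = 2n - 1
= 2(2) - 1
= 4 - 1
= 3

3


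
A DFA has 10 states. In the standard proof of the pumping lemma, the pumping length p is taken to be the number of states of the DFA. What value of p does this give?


Pumping lemma for regular languages (standard proof):
Take p = |Q|, the number of DFA states.
Any string of length >= |Q| passes through |Q|+1 states while reading its first |Q| symbols,
so by pigeonhole some state repeats, giving the loop that can be pumped.
Here |Q| = 10
Therefore the proof uses p = 10

10


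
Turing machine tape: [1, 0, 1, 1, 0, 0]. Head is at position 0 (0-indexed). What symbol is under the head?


Tape: [1, 0, 1, 1, 0, 0]
Positions: 0 1 2 3 4 5
Values:    1 0 1 1 0 0
Head at position 0
tape[0] = 1

1


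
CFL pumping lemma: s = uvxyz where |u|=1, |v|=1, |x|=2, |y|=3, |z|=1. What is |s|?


|s| = |u| + |v| + |x| + |y| + |z|
= 1 + 1 + 2 + 3 + 1
= 2 + 2 + 4
= 4 + 4
= 8

8


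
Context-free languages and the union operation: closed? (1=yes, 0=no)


CFL closure properties:
  Closed under: union, concatenation, Kleene star
  NOT closed under: intersection, complement
Operation 'union' is in closed list -> Yes (closed)

1


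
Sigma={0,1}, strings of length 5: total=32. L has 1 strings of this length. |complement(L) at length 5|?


Alphabet: {0,1}
String length: 5
Total strings of length 5 = 2^5 = 32
Strings in L = 1
Complement = total - |L|
= 32 - 1
= 31

31


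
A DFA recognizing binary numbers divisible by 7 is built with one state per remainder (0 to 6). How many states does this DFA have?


Divisibility by 7 is tracked via the remainder mod 7: 0, 1, ..., 6
The construction assigns one state to each remainder
Number of remainders = 7

7


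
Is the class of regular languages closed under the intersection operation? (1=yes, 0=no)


Regular languages are closed under:
- Union (DFA product construction)
- Intersection (DFA product construction)
- Complement (swap accept/reject states)
- Concatenation (NFA construction)
- Kleene star (NFA construction)
intersection is in this list
Therefore: closed

1


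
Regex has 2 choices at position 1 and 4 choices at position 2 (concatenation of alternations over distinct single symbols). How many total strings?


First group: 2 alternatives
Second group: 4 alternatives
Concatenation: each choice from group 1 pairs with each from group 2
Total = 2 x 4 = 8

8


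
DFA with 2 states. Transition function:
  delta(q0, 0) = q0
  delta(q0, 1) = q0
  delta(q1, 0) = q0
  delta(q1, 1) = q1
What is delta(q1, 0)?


Looking up transition function:
delta(q1, 0) in the table
Row: q1, Column: 0
Result: q0

q0


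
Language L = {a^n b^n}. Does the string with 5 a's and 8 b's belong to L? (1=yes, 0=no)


Language requires equal numbers of a's and b's
PDA pushes for each 'a', pops for each 'b'
Number of a's = 5
Number of b's = 8
5 != 8 -> Reject

0


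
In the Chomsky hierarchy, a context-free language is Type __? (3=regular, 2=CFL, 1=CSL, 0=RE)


Chomsky hierarchy levels:
  Type 3: Regular (DFA/NFA/regex)
  Type 2: Context-free (PDA)
  Type 1: Context-sensitive
  Type 0: Recursively enumerable (TM)
'context-free' corresponds to Type 2

2


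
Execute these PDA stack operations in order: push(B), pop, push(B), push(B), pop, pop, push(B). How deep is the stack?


Tracing stack operations:
  push(B) -> stack = [B], depth=1
  pop -> removed B, stack = [], depth=0
  push(B) -> stack = [B], depth=1
  push(B) -> stack = [B,B], depth=2
  pop -> removed B, stack = [B], depth=1
  pop -> removed B, stack = [], depth=0
  push(B) -> stack = [B], depth=1
Final depth = 1

1


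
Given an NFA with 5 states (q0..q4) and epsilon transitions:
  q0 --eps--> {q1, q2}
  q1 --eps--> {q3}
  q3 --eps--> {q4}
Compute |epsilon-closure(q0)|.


Starting from q0
Initialize closure = {q0}
Follow epsilon from q0 -> add q1
Follow epsilon from q0 -> add q2
Follow epsilon from q1 -> add q3
Follow epsilon from q3 -> add q4
Final closure: {q0, q1, q2, q3, q4}
Size = 5

5


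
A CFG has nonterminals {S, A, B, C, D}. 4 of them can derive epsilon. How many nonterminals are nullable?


Nonterminals: {S, A, B, C, D}
A nonterminal is nullable if it can derive epsilon
Counting nullable nonterminals: 4
Total nullable = 4

4


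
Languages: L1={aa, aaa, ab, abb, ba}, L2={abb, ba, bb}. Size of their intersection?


L1 = {aa, aaa, ab, abb, ba}
L2 = {abb, ba, bb}
Checking each string in L1 against L2:
  'aa': in L2? No
  'aaa': in L2? No
  'ab': in L2? No
  'abb': in L2? Yes
  'ba': in L2? Yes
Intersection = {abb, ba}
|L1 ∩ L2| = 2

2
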